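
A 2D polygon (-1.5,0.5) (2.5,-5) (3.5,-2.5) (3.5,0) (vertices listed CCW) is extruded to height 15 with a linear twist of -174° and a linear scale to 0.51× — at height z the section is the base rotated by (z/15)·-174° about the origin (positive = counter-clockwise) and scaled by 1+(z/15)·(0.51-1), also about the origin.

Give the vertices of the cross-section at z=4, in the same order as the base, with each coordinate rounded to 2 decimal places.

t = z/height = 4/15 = 0.266667
s = 1 + (scale-1)·z/height = 1 + (0.51-1)·4/15 = 0.869333
θ = twist·z/height = -174°·4/15 = -46.4000° = -0.809833 rad
cos θ = 0.689620, sin θ = -0.724172 (intermediates below are computed at full precision and shown rounded to 5 d.p.)
v1: (-1.5,0.5) → rotate → (-0.67234,1.43107) → ×s → (-0.58449,1.24407) → (-0.58,1.24)
v2: (2.5,-5) → rotate → (-1.89681,-5.25853) → ×s → (-1.64896,-4.57141) → (-1.65,-4.57)
v3: (3.5,-2.5) → rotate → (0.60324,-4.25865) → ×s → (0.52442,-3.70219) → (0.52,-3.70)
v4: (3.5,0) → rotate → (2.41367,-2.53460) → ×s → (2.09828,-2.20341) → (2.10,-2.20)

Cross-section at z=4: (-0.58,1.24) (-1.65,-4.57) (0.52,-3.70) (2.10,-2.20)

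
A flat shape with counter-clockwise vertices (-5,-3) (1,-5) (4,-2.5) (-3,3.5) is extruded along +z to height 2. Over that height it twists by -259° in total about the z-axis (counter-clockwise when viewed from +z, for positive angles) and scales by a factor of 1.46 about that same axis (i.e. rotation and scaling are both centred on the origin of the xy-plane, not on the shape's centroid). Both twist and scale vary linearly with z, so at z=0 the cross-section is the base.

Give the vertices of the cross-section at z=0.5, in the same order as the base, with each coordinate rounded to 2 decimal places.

t = z/height = 0.5/2 = 0.25
s = 1 + (scale-1)·z/height = 1 + (1.46-1)·0.5/2 = 1.115000
θ = twist·z/height = -259°·0.5/2 = -64.7500° = -1.130101 rad
cos θ = 0.426569, sin θ = -0.904455 (intermediates below are computed at full precision and shown rounded to 5 d.p.)
v1: (-5,-3) → rotate → (-4.84621,3.24257) → ×s → (-5.40352,3.61547) → (-5.40,3.62)
v2: (1,-5) → rotate → (-4.09571,-3.03730) → ×s → (-4.56671,-3.38659) → (-4.57,-3.39)
v3: (4,-2.5) → rotate → (-0.55486,-4.68424) → ×s → (-0.61867,-5.22293) → (-0.62,-5.22)
v4: (-3,3.5) → rotate → (1.88589,4.20636) → ×s → (2.10276,4.69009) → (2.10,4.69)

Cross-section at z=0.5: (-5.40,3.62) (-4.57,-3.39) (-0.62,-5.22) (2.10,4.69)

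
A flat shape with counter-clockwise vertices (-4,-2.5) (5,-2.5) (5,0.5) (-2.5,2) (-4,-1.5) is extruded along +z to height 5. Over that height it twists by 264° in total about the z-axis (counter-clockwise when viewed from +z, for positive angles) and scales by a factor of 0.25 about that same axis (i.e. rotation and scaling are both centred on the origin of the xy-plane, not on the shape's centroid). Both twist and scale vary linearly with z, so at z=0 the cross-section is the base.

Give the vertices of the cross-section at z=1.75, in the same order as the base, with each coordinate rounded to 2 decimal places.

t = z/height = 1.75/5 = 0.35
s = 1 + (scale-1)·z/height = 1 + (0.25-1)·1.75/5 = 0.737500
θ = twist·z/height = 264°·1.75/5 = 92.4000° = 1.612684 rad
cos θ = -0.041876, sin θ = 0.999123 (intermediates below are computed at full precision and shown rounded to 5 d.p.)
v1: (-4,-2.5) → rotate → (2.66531,-3.89180) → ×s → (1.96567,-2.87020) → (1.97,-2.87)
v2: (5,-2.5) → rotate → (2.28843,5.10030) → ×s → (1.68772,3.76147) → (1.69,3.76)
v3: (5,0.5) → rotate → (-0.70894,4.97468) → ×s → (-0.52284,3.66882) → (-0.52,3.67)
v4: (-2.5,2) → rotate → (-1.89356,-2.58156) → ×s → (-1.39650,-1.90390) → (-1.40,-1.90)
v5: (-4,-1.5) → rotate → (1.66619,-3.93368) → ×s → (1.22881,-2.90109) → (1.23,-2.90)

Cross-section at z=1.75: (1.97,-2.87) (1.69,3.76) (-0.52,3.67) (-1.40,-1.90) (1.23,-2.90)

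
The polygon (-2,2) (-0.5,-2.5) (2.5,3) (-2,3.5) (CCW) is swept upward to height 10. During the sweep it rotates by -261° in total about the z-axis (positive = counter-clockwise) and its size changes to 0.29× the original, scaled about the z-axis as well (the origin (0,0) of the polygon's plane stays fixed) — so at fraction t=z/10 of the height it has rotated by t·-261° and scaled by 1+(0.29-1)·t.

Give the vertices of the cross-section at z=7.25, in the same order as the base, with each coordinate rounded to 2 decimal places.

Cross-section at z=7.25: (0.80,-1.11) (0.43,1.16) (-1.43,-1.24) (0.69,-1.83)

t = z/height = 7.25/10 = 0.725
s = 1 + (scale-1)·z/height = 1 + (0.29-1)·7.25/10 = 0.485250
θ = twist·z/height = -261°·7.25/10 = -189.2250° = -3.302599 rad
cos θ = -0.987066, sin θ = 0.160312 (intermediates below are computed at full precision and shown rounded to 5 d.p.)
v1: (-2,2) → rotate → (1.65351,-2.29476) → ×s → (0.80237,-1.11353) → (0.80,-1.11)
v2: (-0.5,-2.5) → rotate → (0.89431,2.38751) → ×s → (0.43397,1.15854) → (0.43,1.16)
v3: (2.5,3) → rotate → (-2.94860,-2.56042) → ×s → (-1.43081,-1.24244) → (-1.43,-1.24)
v4: (-2,3.5) → rotate → (1.41304,-3.77536) → ×s → (0.68568,-1.83199) → (0.69,-1.83)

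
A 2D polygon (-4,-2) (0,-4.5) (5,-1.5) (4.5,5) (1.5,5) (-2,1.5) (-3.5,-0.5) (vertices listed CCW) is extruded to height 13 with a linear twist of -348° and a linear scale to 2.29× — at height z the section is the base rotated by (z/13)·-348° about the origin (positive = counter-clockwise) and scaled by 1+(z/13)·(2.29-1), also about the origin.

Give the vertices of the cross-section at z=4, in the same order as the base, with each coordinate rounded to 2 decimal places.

t = z/height = 4/13 = 0.307692
s = 1 + (scale-1)·z/height = 1 + (2.29-1)·4/13 = 1.396923
θ = twist·z/height = -348°·4/13 = -107.0769° = -1.868845 rad
cos θ = -0.293655, sin θ = -0.955911 (intermediates below are computed at full precision and shown rounded to 5 d.p.)
v1: (-4,-2) → rotate → (-0.73720,4.41096) → ×s → (-1.02981,6.16177) → (-1.03,6.16)
v2: (0,-4.5) → rotate → (-4.30160,1.32145) → ×s → (-6.00901,1.84596) → (-6.01,1.85)
v3: (5,-1.5) → rotate → (-2.90214,-4.33907) → ×s → (-4.05407,-6.06135) → (-4.05,-6.06)
v4: (4.5,5) → rotate → (3.45811,-5.76988) → ×s → (4.83071,-8.06008) → (4.83,-8.06)
v5: (1.5,5) → rotate → (4.33907,-2.90214) → ×s → (6.06135,-4.05407) → (6.06,-4.05)
v6: (-2,1.5) → rotate → (2.02118,1.47134) → ×s → (2.82343,2.05535) → (2.82,2.06)
v7: (-3.5,-0.5) → rotate → (0.54984,3.49252) → ×s → (0.76808,4.87878) → (0.77,4.88)

Cross-section at z=4: (-1.03,6.16) (-6.01,1.85) (-4.05,-6.06) (4.83,-8.06) (6.06,-4.05) (2.82,2.06) (0.77,4.88)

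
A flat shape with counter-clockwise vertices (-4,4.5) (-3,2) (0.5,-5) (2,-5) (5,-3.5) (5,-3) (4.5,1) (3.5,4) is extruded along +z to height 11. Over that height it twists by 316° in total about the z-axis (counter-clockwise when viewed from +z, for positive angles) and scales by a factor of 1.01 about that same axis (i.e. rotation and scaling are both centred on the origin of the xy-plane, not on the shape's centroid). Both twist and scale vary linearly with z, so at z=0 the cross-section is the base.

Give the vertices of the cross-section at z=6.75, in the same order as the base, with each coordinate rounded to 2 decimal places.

Cross-section at z=6.75: (4.99,-3.43) (3.41,-1.23) (-1.70,4.76) (-3.16,4.40) (-5.73,2.21) (-5.61,1.72) (-4.15,-2.06) (-2.45,-4.75)

t = z/height = 6.75/11 = 0.613636
s = 1 + (scale-1)·z/height = 1 + (1.01-1)·6.75/11 = 1.006136
θ = twist·z/height = 316°·6.75/11 = 193.9091° = 3.384352 rad
cos θ = -0.970678, sin θ = -0.240382 (intermediates below are computed at full precision and shown rounded to 5 d.p.)
v1: (-4,4.5) → rotate → (4.96443,-3.40652) → ×s → (4.99490,-3.42743) → (4.99,-3.43)
v2: (-3,2) → rotate → (3.39280,-1.22021) → ×s → (3.41362,-1.22770) → (3.41,-1.23)
v3: (0.5,-5) → rotate → (-1.68725,4.73320) → ×s → (-1.69760,4.76225) → (-1.70,4.76)
v4: (2,-5) → rotate → (-3.14327,4.37263) → ×s → (-3.16256,4.39946) → (-3.16,4.40)
v5: (5,-3.5) → rotate → (-5.69473,2.19546) → ×s → (-5.72967,2.20894) → (-5.73,2.21)
v6: (5,-3) → rotate → (-5.57454,1.71012) → ×s → (-5.60875,1.72062) → (-5.61,1.72)
v7: (4.5,1) → rotate → (-4.12767,-2.05240) → ×s → (-4.15300,-2.06499) → (-4.15,-2.06)
v8: (3.5,4) → rotate → (-2.43585,-4.72405) → ×s → (-2.45079,-4.75304) → (-2.45,-4.75)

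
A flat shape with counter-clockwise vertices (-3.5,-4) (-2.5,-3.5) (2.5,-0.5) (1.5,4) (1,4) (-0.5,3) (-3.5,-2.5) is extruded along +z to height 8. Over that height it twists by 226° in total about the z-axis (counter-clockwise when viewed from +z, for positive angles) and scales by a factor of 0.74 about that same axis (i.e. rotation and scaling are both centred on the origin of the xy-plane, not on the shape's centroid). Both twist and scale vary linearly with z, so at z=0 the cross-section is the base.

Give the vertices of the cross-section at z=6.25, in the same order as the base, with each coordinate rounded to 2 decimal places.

Cross-section at z=6.25: (2.98,3.01) (2.16,2.66) (-1.96,0.52) (-1.38,-3.11) (-0.99,-3.13) (0.25,-2.41) (2.90,1.82)

t = z/height = 6.25/8 = 0.78125
s = 1 + (scale-1)·z/height = 1 + (0.74-1)·6.25/8 = 0.796875
θ = twist·z/height = 226°·6.25/8 = 176.5625° = 3.081597 rad
cos θ = -0.998201, sin θ = 0.059960 (intermediates below are computed at full precision and shown rounded to 5 d.p.)
v1: (-3.5,-4) → rotate → (3.73354,3.78294) → ×s → (2.97517,3.01453) → (2.98,3.01)
v2: (-2.5,-3.5) → rotate → (2.70536,3.34380) → ×s → (2.15583,2.66459) → (2.16,2.66)
v3: (2.5,-0.5) → rotate → (-2.46552,0.64900) → ×s → (-1.96471,0.51717) → (-1.96,0.52)
v4: (1.5,4) → rotate → (-1.73714,-3.90286) → ×s → (-1.38428,-3.11009) → (-1.38,-3.11)
v5: (1,4) → rotate → (-1.23804,-3.93284) → ×s → (-0.98656,-3.13398) → (-0.99,-3.13)
v6: (-0.5,3) → rotate → (0.31922,-3.02458) → ×s → (0.25438,-2.41021) → (0.25,-2.41)
v7: (-3.5,-2.5) → rotate → (3.64360,2.28564) → ×s → (2.90350,1.82137) → (2.90,1.82)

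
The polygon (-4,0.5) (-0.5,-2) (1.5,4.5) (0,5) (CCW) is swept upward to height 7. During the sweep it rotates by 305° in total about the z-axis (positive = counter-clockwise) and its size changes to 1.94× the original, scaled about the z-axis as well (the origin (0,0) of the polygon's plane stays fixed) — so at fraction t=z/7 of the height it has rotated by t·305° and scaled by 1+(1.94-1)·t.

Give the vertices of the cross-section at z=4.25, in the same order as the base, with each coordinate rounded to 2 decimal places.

t = z/height = 4.25/7 = 0.607143
s = 1 + (scale-1)·z/height = 1 + (1.94-1)·4.25/7 = 1.570714
θ = twist·z/height = 305°·4.25/7 = 185.1786° = 3.231976 rad
cos θ = -0.995918, sin θ = -0.090260 (intermediates below are computed at full precision and shown rounded to 5 d.p.)
v1: (-4,0.5) → rotate → (4.02880,-0.13692) → ×s → (6.32810,-0.21506) → (6.33,-0.22)
v2: (-0.5,-2) → rotate → (0.31744,2.03697) → ×s → (0.49861,3.19949) → (0.50,3.20)
v3: (1.5,4.5) → rotate → (-1.08771,-4.61702) → ×s → (-1.70848,-7.25202) → (-1.71,-7.25)
v4: (0,5) → rotate → (0.45130,-4.97959) → ×s → (0.70886,-7.82151) → (0.71,-7.82)

Cross-section at z=4.25: (6.33,-0.22) (0.50,3.20) (-1.71,-7.25) (0.71,-7.82)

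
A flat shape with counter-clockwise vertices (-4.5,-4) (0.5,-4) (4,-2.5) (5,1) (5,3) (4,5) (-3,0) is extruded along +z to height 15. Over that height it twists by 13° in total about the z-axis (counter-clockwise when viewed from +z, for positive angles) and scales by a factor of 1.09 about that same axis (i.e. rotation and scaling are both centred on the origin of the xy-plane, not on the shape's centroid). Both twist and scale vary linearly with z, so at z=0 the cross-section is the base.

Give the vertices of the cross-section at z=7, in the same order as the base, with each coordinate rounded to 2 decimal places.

t = z/height = 7/15 = 0.466667
s = 1 + (scale-1)·z/height = 1 + (1.09-1)·7/15 = 1.042000
θ = twist·z/height = 13°·7/15 = 6.0667° = 0.105883 rad
cos θ = 0.994400, sin θ = 0.105686 (intermediates below are computed at full precision and shown rounded to 5 d.p.)
v1: (-4.5,-4) → rotate → (-4.05206,-4.45318) → ×s → (-4.22224,-4.64022) → (-4.22,-4.64)
v2: (0.5,-4) → rotate → (0.91994,-3.92476) → ×s → (0.95858,-4.08960) → (0.96,-4.09)
v3: (4,-2.5) → rotate → (4.24181,-2.06326) → ×s → (4.41997,-2.14991) → (4.42,-2.15)
v4: (5,1) → rotate → (4.86631,1.52283) → ×s → (5.07070,1.58679) → (5.07,1.59)
v5: (5,3) → rotate → (4.65494,3.51163) → ×s → (4.85045,3.65911) → (4.85,3.66)
v6: (4,5) → rotate → (3.44917,5.39474) → ×s → (3.59404,5.62132) → (3.59,5.62)
v7: (-3,0) → rotate → (-2.98320,-0.31706) → ×s → (-3.10849,-0.33037) → (-3.11,-0.33)

Cross-section at z=7: (-4.22,-4.64) (0.96,-4.09) (4.42,-2.15) (5.07,1.59) (4.85,3.66) (3.59,5.62) (-3.11,-0.33)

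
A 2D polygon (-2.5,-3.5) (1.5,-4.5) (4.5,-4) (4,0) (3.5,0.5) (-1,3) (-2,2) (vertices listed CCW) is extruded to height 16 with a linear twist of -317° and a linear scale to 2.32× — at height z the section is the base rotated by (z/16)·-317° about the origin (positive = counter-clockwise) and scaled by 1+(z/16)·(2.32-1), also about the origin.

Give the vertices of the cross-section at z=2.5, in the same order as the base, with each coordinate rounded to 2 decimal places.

Cross-section at z=2.5: (-5.17,-0.45) (-2.96,-4.90) (-0.15,-7.26) (3.13,-3.67) (3.20,-2.82) (1.97,3.27) (0.27,3.40)

t = z/height = 2.5/16 = 0.15625
s = 1 + (scale-1)·z/height = 1 + (2.32-1)·2.5/16 = 1.206250
θ = twist·z/height = -317°·2.5/16 = -49.5313° = -0.864483 rad
cos θ = 0.649033, sin θ = -0.760760 (intermediates below are computed at full precision and shown rounded to 5 d.p.)
v1: (-2.5,-3.5) → rotate → (-4.28524,-0.36972) → ×s → (-5.16907,-0.44597) → (-5.17,-0.45)
v2: (1.5,-4.5) → rotate → (-2.44987,-4.06179) → ×s → (-2.95516,-4.89953) → (-2.96,-4.90)
v3: (4.5,-4) → rotate → (-0.12239,-6.01955) → ×s → (-0.14763,-7.26109) → (-0.15,-7.26)
v4: (4,0) → rotate → (2.59613,-3.04304) → ×s → (3.13159,-3.67067) → (3.13,-3.67)
v5: (3.5,0.5) → rotate → (2.65200,-2.33814) → ×s → (3.19897,-2.82039) → (3.20,-2.82)
v6: (-1,3) → rotate → (1.63325,2.70786) → ×s → (1.97010,3.26636) → (1.97,3.27)
v7: (-2,2) → rotate → (0.22345,2.81959) → ×s → (0.26954,3.40113) → (0.27,3.40)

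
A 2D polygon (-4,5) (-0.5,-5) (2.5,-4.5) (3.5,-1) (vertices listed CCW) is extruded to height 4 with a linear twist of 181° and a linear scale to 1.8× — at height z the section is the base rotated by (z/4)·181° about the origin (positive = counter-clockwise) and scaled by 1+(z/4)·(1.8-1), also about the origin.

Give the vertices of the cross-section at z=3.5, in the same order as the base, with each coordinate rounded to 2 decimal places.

t = z/height = 3.5/4 = 0.875
s = 1 + (scale-1)·z/height = 1 + (1.8-1)·3.5/4 = 1.700000
θ = twist·z/height = 181°·3.5/4 = 158.3750° = 2.764165 rad
cos θ = -0.929616, sin θ = 0.368530 (intermediates below are computed at full precision and shown rounded to 5 d.p.)
v1: (-4,5) → rotate → (1.87581,-6.12220) → ×s → (3.18888,-10.40774) → (3.19,-10.41)
v2: (-0.5,-5) → rotate → (2.30746,4.46381) → ×s → (3.92268,7.58848) → (3.92,7.59)
v3: (2.5,-4.5) → rotate → (-0.66565,5.10460) → ×s → (-1.13161,8.67781) → (-1.13,8.68)
v4: (3.5,-1) → rotate → (-2.88512,2.21947) → ×s → (-4.90471,3.77310) → (-4.90,3.77)

Cross-section at z=3.5: (3.19,-10.41) (3.92,7.59) (-1.13,8.68) (-4.90,3.77)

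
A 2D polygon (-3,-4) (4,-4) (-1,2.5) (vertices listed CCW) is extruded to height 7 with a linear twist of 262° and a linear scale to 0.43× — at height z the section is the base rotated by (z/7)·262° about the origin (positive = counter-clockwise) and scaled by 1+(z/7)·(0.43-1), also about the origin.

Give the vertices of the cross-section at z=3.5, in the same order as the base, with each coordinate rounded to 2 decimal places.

t = z/height = 3.5/7 = 0.5
s = 1 + (scale-1)·z/height = 1 + (0.43-1)·3.5/7 = 0.715000
θ = twist·z/height = 262°·3.5/7 = 131.0000° = 2.286381 rad
cos θ = -0.656059, sin θ = 0.754710 (intermediates below are computed at full precision and shown rounded to 5 d.p.)
v1: (-3,-4) → rotate → (4.98702,0.36011) → ×s → (3.56572,0.25748) → (3.57,0.26)
v2: (4,-4) → rotate → (0.39460,5.64307) → ×s → (0.28214,4.03480) → (0.28,4.03)
v3: (-1,2.5) → rotate → (-1.23071,-2.39486) → ×s → (-0.87996,-1.71232) → (-0.88,-1.71)

Cross-section at z=3.5: (3.57,0.26) (0.28,4.03) (-0.88,-1.71)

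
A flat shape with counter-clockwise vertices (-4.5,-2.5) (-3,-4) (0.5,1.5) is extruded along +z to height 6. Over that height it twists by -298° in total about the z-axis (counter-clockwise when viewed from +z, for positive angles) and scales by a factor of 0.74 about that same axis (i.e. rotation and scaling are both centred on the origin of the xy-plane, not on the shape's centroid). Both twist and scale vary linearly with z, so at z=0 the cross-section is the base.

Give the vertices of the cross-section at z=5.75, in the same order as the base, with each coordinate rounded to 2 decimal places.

t = z/height = 5.75/6 = 0.958333
s = 1 + (scale-1)·z/height = 1 + (0.74-1)·5.75/6 = 0.750833
θ = twist·z/height = -298°·5.75/6 = -285.5833° = -4.984369 rad
cos θ = 0.268640, sin θ = 0.963241 (intermediates below are computed at full precision and shown rounded to 5 d.p.)
v1: (-4.5,-2.5) → rotate → (1.19922,-5.00618) → ×s → (0.90042,-3.75881) → (0.90,-3.76)
v2: (-3,-4) → rotate → (3.04704,-3.96428) → ×s → (2.28782,-2.97651) → (2.29,-2.98)
v3: (0.5,1.5) → rotate → (-1.31054,0.88458) → ×s → (-0.98400,0.66417) → (-0.98,0.66)

Cross-section at z=5.75: (0.90,-3.76) (2.29,-2.98) (-0.98,0.66)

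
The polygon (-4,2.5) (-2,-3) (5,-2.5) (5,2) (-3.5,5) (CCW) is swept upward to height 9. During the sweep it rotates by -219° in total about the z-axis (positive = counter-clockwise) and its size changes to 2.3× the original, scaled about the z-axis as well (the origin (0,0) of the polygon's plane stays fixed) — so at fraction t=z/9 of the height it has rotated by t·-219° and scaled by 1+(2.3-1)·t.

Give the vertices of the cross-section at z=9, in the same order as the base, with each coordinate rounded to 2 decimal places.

t = z/height = 9/9 = 1
s = 1 + (scale-1)·z/height = 1 + (2.3-1)·9/9 = 2.300000
θ = twist·z/height = -219°·9/9 = -219.0000° = -3.822271 rad
cos θ = -0.777146, sin θ = 0.629320 (intermediates below are computed at full precision and shown rounded to 5 d.p.)
v1: (-4,2.5) → rotate → (1.53528,-4.46015) → ×s → (3.53115,-10.25834) → (3.53,-10.26)
v2: (-2,-3) → rotate → (3.44225,1.07280) → ×s → (7.91718,2.46743) → (7.92,2.47)
v3: (5,-2.5) → rotate → (-2.31243,5.08947) → ×s → (-5.31859,11.70577) → (-5.32,11.71)
v4: (5,2) → rotate → (-5.14437,1.59231) → ×s → (-11.83205,3.66231) → (-11.83,3.66)
v5: (-3.5,5) → rotate → (-0.42659,-6.08835) → ×s → (-0.98116,-14.00321) → (-0.98,-14.00)

Cross-section at z=9: (3.53,-10.26) (7.92,2.47) (-5.32,11.71) (-11.83,3.66) (-0.98,-14.00)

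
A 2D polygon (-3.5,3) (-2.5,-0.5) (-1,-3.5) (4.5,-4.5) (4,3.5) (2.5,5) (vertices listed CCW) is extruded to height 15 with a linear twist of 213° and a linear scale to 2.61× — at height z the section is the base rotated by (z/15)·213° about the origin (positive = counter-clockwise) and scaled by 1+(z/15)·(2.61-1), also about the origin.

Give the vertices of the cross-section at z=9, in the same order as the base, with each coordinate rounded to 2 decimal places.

t = z/height = 9/15 = 0.6
s = 1 + (scale-1)·z/height = 1 + (2.61-1)·9/15 = 1.966000
θ = twist·z/height = 213°·9/15 = 127.8000° = 2.230531 rad
cos θ = -0.612907, sin θ = 0.790155 (intermediates below are computed at full precision and shown rounded to 5 d.p.)
v1: (-3.5,3) → rotate → (-0.22529,-4.60426) → ×s → (-0.44292,-9.05198) → (-0.44,-9.05)
v2: (-2.5,-0.5) → rotate → (1.92735,-1.66893) → ×s → (3.78916,-3.28112) → (3.79,-3.28)
v3: (-1,-3.5) → rotate → (3.37845,1.35502) → ×s → (6.64203,2.66397) → (6.64,2.66)
v4: (4.5,-4.5) → rotate → (0.79762,6.31378) → ×s → (1.56811,12.41289) → (1.57,12.41)
v5: (4,3.5) → rotate → (-5.21717,1.01545) → ×s → (-10.25696,1.99637) → (-10.26,2.00)
v6: (2.5,5) → rotate → (-5.48304,-1.08915) → ×s → (-10.77966,-2.14126) → (-10.78,-2.14)

Cross-section at z=9: (-0.44,-9.05) (3.79,-3.28) (6.64,2.66) (1.57,12.41) (-10.26,2.00) (-10.78,-2.14)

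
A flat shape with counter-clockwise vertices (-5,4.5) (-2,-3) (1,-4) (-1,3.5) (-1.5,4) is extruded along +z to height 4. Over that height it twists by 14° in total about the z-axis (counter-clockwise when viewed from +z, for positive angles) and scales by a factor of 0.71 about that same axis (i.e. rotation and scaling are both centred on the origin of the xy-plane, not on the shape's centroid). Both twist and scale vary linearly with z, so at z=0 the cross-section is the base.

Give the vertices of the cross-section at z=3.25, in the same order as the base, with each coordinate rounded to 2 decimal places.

t = z/height = 3.25/4 = 0.8125
s = 1 + (scale-1)·z/height = 1 + (0.71-1)·3.25/4 = 0.764375
θ = twist·z/height = 14°·3.25/4 = 11.3750° = 0.198531 rad
cos θ = 0.980357, sin θ = 0.197230 (intermediates below are computed at full precision and shown rounded to 5 d.p.)
v1: (-5,4.5) → rotate → (-5.78932,3.42546) → ×s → (-4.42521,2.61834) → (-4.43,2.62)
v2: (-2,-3) → rotate → (-1.36903,-3.33553) → ×s → (-1.04645,-2.54960) → (-1.05,-2.55)
v3: (1,-4) → rotate → (1.76928,-3.72420) → ×s → (1.35239,-2.84669) → (1.35,-2.85)
v4: (-1,3.5) → rotate → (-1.67066,3.23402) → ×s → (-1.27701,2.47200) → (-1.28,2.47)
v5: (-1.5,4) → rotate → (-2.25945,3.62558) → ×s → (-1.72707,2.77131) → (-1.73,2.77)

Cross-section at z=3.25: (-4.43,2.62) (-1.05,-2.55) (1.35,-2.85) (-1.28,2.47) (-1.73,2.77)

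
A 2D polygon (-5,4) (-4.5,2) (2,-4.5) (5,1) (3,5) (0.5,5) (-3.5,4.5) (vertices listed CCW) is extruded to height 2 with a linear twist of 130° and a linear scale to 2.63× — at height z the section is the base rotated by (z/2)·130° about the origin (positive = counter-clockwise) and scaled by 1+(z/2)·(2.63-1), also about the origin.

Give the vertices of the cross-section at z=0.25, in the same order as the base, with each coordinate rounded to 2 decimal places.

t = z/height = 0.25/2 = 0.125
s = 1 + (scale-1)·z/height = 1 + (2.63-1)·0.25/2 = 1.203750
θ = twist·z/height = 130°·0.25/2 = 16.2500° = 0.283616 rad
cos θ = 0.960050, sin θ = 0.279829 (intermediates below are computed at full precision and shown rounded to 5 d.p.)
v1: (-5,4) → rotate → (-5.91957,2.44105) → ×s → (-7.12568,2.93842) → (-7.13,2.94)
v2: (-4.5,2) → rotate → (-4.87988,0.66087) → ×s → (-5.87416,0.79552) → (-5.87,0.80)
v3: (2,-4.5) → rotate → (3.17933,-3.76057) → ×s → (3.82712,-4.52678) → (3.83,-4.53)
v4: (5,1) → rotate → (4.52042,2.35919) → ×s → (5.44146,2.83988) → (5.44,2.84)
v5: (3,5) → rotate → (1.48100,5.63974) → ×s → (1.78276,6.78883) → (1.78,6.79)
v6: (0.5,5) → rotate → (-0.91912,4.94016) → ×s → (-1.10639,5.94672) → (-1.11,5.95)
v7: (-3.5,4.5) → rotate → (-4.61941,3.34082) → ×s → (-5.56061,4.02152) → (-5.56,4.02)

Cross-section at z=0.25: (-7.13,2.94) (-5.87,0.80) (3.83,-4.53) (5.44,2.84) (1.78,6.79) (-1.11,5.95) (-5.56,4.02)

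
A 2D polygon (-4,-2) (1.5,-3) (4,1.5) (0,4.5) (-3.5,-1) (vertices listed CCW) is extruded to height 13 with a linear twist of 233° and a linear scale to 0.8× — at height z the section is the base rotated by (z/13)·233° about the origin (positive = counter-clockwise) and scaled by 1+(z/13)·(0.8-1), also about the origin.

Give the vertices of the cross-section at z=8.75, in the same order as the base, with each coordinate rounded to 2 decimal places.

t = z/height = 8.75/13 = 0.673077
s = 1 + (scale-1)·z/height = 1 + (0.8-1)·8.75/13 = 0.865385
θ = twist·z/height = 233°·8.75/13 = 156.8269° = 2.737146 rad
cos θ = -0.919320, sin θ = 0.393510 (intermediates below are computed at full precision and shown rounded to 5 d.p.)
v1: (-4,-2) → rotate → (4.46430,0.26460) → ×s → (3.86334,0.22898) → (3.86,0.23)
v2: (1.5,-3) → rotate → (-0.19845,3.34823) → ×s → (-0.17174,2.89750) → (-0.17,2.90)
v3: (4,1.5) → rotate → (-4.26755,0.19506) → ×s → (-3.69307,0.16880) → (-3.69,0.17)
v4: (0,4.5) → rotate → (-1.77079,-4.13694) → ×s → (-1.53242,-3.58005) → (-1.53,-3.58)
v5: (-3.5,-1) → rotate → (3.61113,-0.45796) → ×s → (3.12502,-0.39632) → (3.13,-0.40)

Cross-section at z=8.75: (3.86,0.23) (-0.17,2.90) (-3.69,0.17) (-1.53,-3.58) (3.13,-0.40)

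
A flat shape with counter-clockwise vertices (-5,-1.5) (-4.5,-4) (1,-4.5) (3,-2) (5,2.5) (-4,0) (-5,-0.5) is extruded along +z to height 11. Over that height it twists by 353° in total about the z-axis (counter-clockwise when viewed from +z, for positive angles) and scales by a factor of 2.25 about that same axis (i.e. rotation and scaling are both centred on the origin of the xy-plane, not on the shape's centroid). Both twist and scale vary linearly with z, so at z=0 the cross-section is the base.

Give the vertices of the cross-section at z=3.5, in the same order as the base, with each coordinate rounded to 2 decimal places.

t = z/height = 3.5/11 = 0.318182
s = 1 + (scale-1)·z/height = 1 + (2.25-1)·3.5/11 = 1.397727
θ = twist·z/height = 353°·3.5/11 = 112.3182° = 1.960322 rad
cos θ = -0.379750, sin θ = 0.925089 (intermediates below are computed at full precision and shown rounded to 5 d.p.)
v1: (-5,-1.5) → rotate → (3.28638,-4.05582) → ×s → (4.59347,-5.66893) → (4.59,-5.67)
v2: (-4.5,-4) → rotate → (5.40923,-2.64390) → ×s → (7.56063,-3.69545) → (7.56,-3.70)
v3: (1,-4.5) → rotate → (3.78315,2.63396) → ×s → (5.28781,3.68156) → (5.29,3.68)
v4: (3,-2) → rotate → (0.71093,3.53477) → ×s → (0.99369,4.94064) → (0.99,4.94)
v5: (5,2.5) → rotate → (-4.21147,3.67607) → ×s → (-5.88649,5.13815) → (-5.89,5.14)
v6: (-4,0) → rotate → (1.51900,-3.70036) → ×s → (2.12315,-5.17209) → (2.12,-5.17)
v7: (-5,-0.5) → rotate → (2.36129,-4.43557) → ×s → (3.30044,-6.19972) → (3.30,-6.20)

Cross-section at z=3.5: (4.59,-5.67) (7.56,-3.70) (5.29,3.68) (0.99,4.94) (-5.89,5.14) (2.12,-5.17) (3.30,-6.20)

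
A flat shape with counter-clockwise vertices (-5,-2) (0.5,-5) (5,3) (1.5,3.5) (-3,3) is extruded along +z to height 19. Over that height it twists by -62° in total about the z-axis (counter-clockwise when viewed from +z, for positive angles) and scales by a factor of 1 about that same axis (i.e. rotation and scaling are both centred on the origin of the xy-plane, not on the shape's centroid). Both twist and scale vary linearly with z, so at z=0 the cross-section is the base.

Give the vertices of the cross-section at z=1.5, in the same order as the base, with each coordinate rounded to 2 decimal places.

Cross-section at z=1.5: (-5.15,-1.57) (0.07,-5.02) (5.24,2.56) (1.79,3.36) (-2.73,3.25)

t = z/height = 1.5/19 = 0.0789474
s = 1 + (scale-1)·z/height = 1 + (1-1)·1.5/19 = 1.000000
θ = twist·z/height = -62°·1.5/19 = -4.8947° = -0.085429 rad
cos θ = 0.996353, sin θ = -0.085325 (intermediates below are computed at full precision and shown rounded to 5 d.p.)
v1: (-5,-2) → rotate → (-5.15242,-1.56608) → ×s → (-5.15242,-1.56608) → (-5.15,-1.57)
v2: (0.5,-5) → rotate → (0.07155,-5.02443) → ×s → (0.07155,-5.02443) → (0.07,-5.02)
v3: (5,3) → rotate → (5.23774,2.56243) → ×s → (5.23774,2.56243) → (5.24,2.56)
v4: (1.5,3.5) → rotate → (1.79317,3.35925) → ×s → (1.79317,3.35925) → (1.79,3.36)
v5: (-3,3) → rotate → (-2.73308,3.24504) → ×s → (-2.73308,3.24504) → (-2.73,3.25)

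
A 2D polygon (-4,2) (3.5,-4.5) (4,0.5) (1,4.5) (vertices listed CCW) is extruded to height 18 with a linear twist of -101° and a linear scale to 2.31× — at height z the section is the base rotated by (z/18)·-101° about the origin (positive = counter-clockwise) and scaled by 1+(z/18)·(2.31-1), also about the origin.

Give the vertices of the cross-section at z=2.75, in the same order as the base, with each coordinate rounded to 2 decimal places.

Cross-section at z=2.75: (-3.99,3.59) (2.61,-6.32) (4.79,-0.70) (2.59,4.89)

t = z/height = 2.75/18 = 0.152778
s = 1 + (scale-1)·z/height = 1 + (2.31-1)·2.75/18 = 1.200139
θ = twist·z/height = -101°·2.75/18 = -15.4306° = -0.269314 rad
cos θ = 0.963954, sin θ = -0.266070 (intermediates below are computed at full precision and shown rounded to 5 d.p.)
v1: (-4,2) → rotate → (-3.32367,2.99219) → ×s → (-3.98887,3.59104) → (-3.99,3.59)
v2: (3.5,-4.5) → rotate → (2.17652,-5.26904) → ×s → (2.61213,-6.32358) → (2.61,-6.32)
v3: (4,0.5) → rotate → (3.98885,-0.58230) → ×s → (4.78717,-0.69885) → (4.79,-0.70)
v4: (1,4.5) → rotate → (2.16127,4.07172) → ×s → (2.59382,4.88663) → (2.59,4.89)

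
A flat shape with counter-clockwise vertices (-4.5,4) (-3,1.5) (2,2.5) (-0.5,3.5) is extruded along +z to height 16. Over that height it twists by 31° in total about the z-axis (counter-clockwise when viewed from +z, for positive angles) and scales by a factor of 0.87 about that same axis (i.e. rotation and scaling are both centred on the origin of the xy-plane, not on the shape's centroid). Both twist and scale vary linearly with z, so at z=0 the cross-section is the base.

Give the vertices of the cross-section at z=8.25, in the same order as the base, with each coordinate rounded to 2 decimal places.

t = z/height = 8.25/16 = 0.515625
s = 1 + (scale-1)·z/height = 1 + (0.87-1)·8.25/16 = 0.932969
θ = twist·z/height = 31°·8.25/16 = 15.9844° = 0.278980 rad
cos θ = 0.961337, sin θ = 0.275375 (intermediates below are computed at full precision and shown rounded to 5 d.p.)
v1: (-4.5,4) → rotate → (-5.42752,2.60616) → ×s → (-5.06370,2.43146) → (-5.06,2.43)
v2: (-3,1.5) → rotate → (-3.29707,0.61588) → ×s → (-3.07607,0.57460) → (-3.08,0.57)
v3: (2,2.5) → rotate → (1.23424,2.95409) → ×s → (1.15150,2.75608) → (1.15,2.76)
v4: (-0.5,3.5) → rotate → (-1.44448,3.22699) → ×s → (-1.34766,3.01068) → (-1.35,3.01)

Cross-section at z=8.25: (-5.06,2.43) (-3.08,0.57) (1.15,2.76) (-1.35,3.01)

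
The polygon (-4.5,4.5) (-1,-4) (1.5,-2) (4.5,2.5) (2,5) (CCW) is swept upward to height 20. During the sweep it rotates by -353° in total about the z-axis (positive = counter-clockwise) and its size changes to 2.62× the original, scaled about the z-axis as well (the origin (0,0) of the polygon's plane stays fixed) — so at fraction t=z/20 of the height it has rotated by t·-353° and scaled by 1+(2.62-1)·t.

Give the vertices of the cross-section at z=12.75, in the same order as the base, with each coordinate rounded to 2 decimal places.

t = z/height = 12.75/20 = 0.6375
s = 1 + (scale-1)·z/height = 1 + (2.62-1)·12.75/20 = 2.032750
θ = twist·z/height = -353°·12.75/20 = -225.0375° = -3.927645 rad
cos θ = -0.706644, sin θ = 0.707569 (intermediates below are computed at full precision and shown rounded to 5 d.p.)
v1: (-4.5,4.5) → rotate → (-0.00417,-6.36396) → ×s → (-0.00847,-12.93634) → (-0.01,-12.94)
v2: (-1,-4) → rotate → (3.53692,2.11901) → ×s → (7.18968,4.30741) → (7.19,4.31)
v3: (1.5,-2) → rotate → (0.35517,2.47464) → ×s → (0.72198,5.03033) → (0.72,5.03)
v4: (4.5,2.5) → rotate → (-4.94882,1.41745) → ×s → (-10.05972,2.88133) → (-10.06,2.88)
v5: (2,5) → rotate → (-4.95113,-2.11808) → ×s → (-10.06442,-4.30553) → (-10.06,-4.31)

Cross-section at z=12.75: (-0.01,-12.94) (7.19,4.31) (0.72,5.03) (-10.06,2.88) (-10.06,-4.31)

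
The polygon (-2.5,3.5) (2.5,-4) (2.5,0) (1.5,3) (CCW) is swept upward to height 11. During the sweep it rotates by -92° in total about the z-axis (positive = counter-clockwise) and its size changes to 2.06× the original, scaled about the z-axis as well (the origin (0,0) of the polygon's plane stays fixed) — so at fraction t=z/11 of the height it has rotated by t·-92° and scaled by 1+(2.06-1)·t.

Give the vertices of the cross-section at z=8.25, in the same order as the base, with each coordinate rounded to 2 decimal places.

Cross-section at z=8.25: (4.26,6.44) (-5.09,-6.76) (1.61,-4.19) (5.99,-0.58)

t = z/height = 8.25/11 = 0.75
s = 1 + (scale-1)·z/height = 1 + (2.06-1)·8.25/11 = 1.795000
θ = twist·z/height = -92°·8.25/11 = -69.0000° = -1.204277 rad
cos θ = 0.358368, sin θ = -0.933580 (intermediates below are computed at full precision and shown rounded to 5 d.p.)
v1: (-2.5,3.5) → rotate → (2.37161,3.58824) → ×s → (4.25704,6.44089) → (4.26,6.44)
v2: (2.5,-4) → rotate → (-2.83840,-3.76742) → ×s → (-5.09493,-6.76252) → (-5.09,-6.76)
v3: (2.5,0) → rotate → (0.89592,-2.33395) → ×s → (1.60818,-4.18944) → (1.61,-4.19)
v4: (1.5,3) → rotate → (3.33829,-0.32527) → ×s → (5.99224,-0.58385) → (5.99,-0.58)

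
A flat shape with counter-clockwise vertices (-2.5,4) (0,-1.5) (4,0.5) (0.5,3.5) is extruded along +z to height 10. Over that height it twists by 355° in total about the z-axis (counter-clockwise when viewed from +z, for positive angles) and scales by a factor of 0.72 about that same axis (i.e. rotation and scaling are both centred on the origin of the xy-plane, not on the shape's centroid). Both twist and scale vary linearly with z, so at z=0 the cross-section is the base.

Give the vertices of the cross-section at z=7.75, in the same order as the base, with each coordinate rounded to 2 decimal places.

Cross-section at z=7.75: (2.94,2.23) (-1.17,-0.10) (0.67,-3.08) (2.76,-0.15)

t = z/height = 7.75/10 = 0.775
s = 1 + (scale-1)·z/height = 1 + (0.72-1)·7.75/10 = 0.783000
θ = twist·z/height = 355°·7.75/10 = 275.1250° = 4.801837 rad
cos θ = 0.089329, sin θ = -0.996002 (intermediates below are computed at full precision and shown rounded to 5 d.p.)
v1: (-2.5,4) → rotate → (3.76069,2.84732) → ×s → (2.94462,2.22945) → (2.94,2.23)
v2: (0,-1.5) → rotate → (-1.49400,-0.13399) → ×s → (-1.16980,-0.10492) → (-1.17,-0.10)
v3: (4,0.5) → rotate → (0.85532,-3.93934) → ×s → (0.66971,-3.08451) → (0.67,-3.08)
v4: (0.5,3.5) → rotate → (3.53067,-0.18535) → ×s → (2.76452,-0.14513) → (2.76,-0.15)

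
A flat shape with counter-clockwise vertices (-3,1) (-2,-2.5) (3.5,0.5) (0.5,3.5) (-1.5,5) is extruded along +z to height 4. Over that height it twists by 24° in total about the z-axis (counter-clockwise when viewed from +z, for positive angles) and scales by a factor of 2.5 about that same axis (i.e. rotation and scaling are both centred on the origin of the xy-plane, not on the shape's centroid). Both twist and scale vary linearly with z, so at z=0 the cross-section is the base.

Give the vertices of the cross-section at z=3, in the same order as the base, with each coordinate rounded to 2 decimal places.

t = z/height = 3/4 = 0.75
s = 1 + (scale-1)·z/height = 1 + (2.5-1)·3/4 = 2.125000
θ = twist·z/height = 24°·3/4 = 18.0000° = 0.314159 rad
cos θ = 0.951057, sin θ = 0.309017 (intermediates below are computed at full precision and shown rounded to 5 d.p.)
v1: (-3,1) → rotate → (-3.16219,0.02401) → ×s → (-6.71965,0.05101) → (-6.72,0.05)
v2: (-2,-2.5) → rotate → (-1.12957,-2.99568) → ×s → (-2.40034,-6.36581) → (-2.40,-6.37)
v3: (3.5,0.5) → rotate → (3.17419,1.55709) → ×s → (6.74515,3.30881) → (6.75,3.31)
v4: (0.5,3.5) → rotate → (-0.60603,3.48321) → ×s → (-1.28782,7.40181) → (-1.29,7.40)
v5: (-1.5,5) → rotate → (-2.97167,4.29176) → ×s → (-6.31480,9.11998) → (-6.31,9.12)

Cross-section at z=3: (-6.72,0.05) (-2.40,-6.37) (6.75,3.31) (-1.29,7.40) (-6.31,9.12)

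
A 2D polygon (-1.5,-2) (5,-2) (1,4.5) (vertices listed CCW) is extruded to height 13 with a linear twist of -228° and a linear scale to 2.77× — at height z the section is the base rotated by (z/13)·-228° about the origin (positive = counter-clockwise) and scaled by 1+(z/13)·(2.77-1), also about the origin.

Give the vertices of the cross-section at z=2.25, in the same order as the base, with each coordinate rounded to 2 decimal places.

Cross-section at z=2.25: (-3.17,-0.77) (3.38,-6.17) (4.74,3.71)

t = z/height = 2.25/13 = 0.173077
s = 1 + (scale-1)·z/height = 1 + (2.77-1)·2.25/13 = 1.306346
θ = twist·z/height = -228°·2.25/13 = -39.4615° = -0.688734 rad
cos θ = 0.772051, sin θ = -0.635560 (intermediates below are computed at full precision and shown rounded to 5 d.p.)
v1: (-1.5,-2) → rotate → (-2.42920,-0.59076) → ×s → (-3.17337,-0.77174) → (-3.17,-0.77)
v2: (5,-2) → rotate → (2.58914,-4.72190) → ×s → (3.38231,-6.16844) → (3.38,-6.17)
v3: (1,4.5) → rotate → (3.63207,2.83867) → ×s → (4.74474,3.70829) → (4.74,3.71)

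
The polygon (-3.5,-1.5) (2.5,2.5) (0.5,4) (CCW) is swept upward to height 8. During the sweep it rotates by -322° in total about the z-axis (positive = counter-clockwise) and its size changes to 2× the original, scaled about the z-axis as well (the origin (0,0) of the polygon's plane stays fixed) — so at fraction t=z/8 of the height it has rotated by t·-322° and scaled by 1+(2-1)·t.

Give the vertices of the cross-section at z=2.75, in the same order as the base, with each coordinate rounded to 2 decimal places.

t = z/height = 2.75/8 = 0.34375
s = 1 + (scale-1)·z/height = 1 + (2-1)·2.75/8 = 1.343750
θ = twist·z/height = -322°·2.75/8 = -110.6875° = -1.931861 rad
cos θ = -0.353271, sin θ = -0.935521 (intermediates below are computed at full precision and shown rounded to 5 d.p.)
v1: (-3.5,-1.5) → rotate → (-0.16683,3.80423) → ×s → (-0.22418,5.11193) → (-0.22,5.11)
v2: (2.5,2.5) → rotate → (1.45563,-3.22198) → ×s → (1.95600,-4.32954) → (1.96,-4.33)
v3: (0.5,4) → rotate → (3.56545,-1.88084) → ×s → (4.79107,-2.52738) → (4.79,-2.53)

Cross-section at z=2.75: (-0.22,5.11) (1.96,-4.33) (4.79,-2.53)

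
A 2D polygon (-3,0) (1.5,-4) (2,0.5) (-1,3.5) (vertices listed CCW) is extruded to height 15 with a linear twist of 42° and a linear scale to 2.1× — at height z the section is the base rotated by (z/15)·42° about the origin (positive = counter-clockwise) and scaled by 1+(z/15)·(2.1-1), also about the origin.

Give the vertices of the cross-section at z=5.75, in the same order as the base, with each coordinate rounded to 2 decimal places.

t = z/height = 5.75/15 = 0.383333
s = 1 + (scale-1)·z/height = 1 + (2.1-1)·5.75/15 = 1.421667
θ = twist·z/height = 42°·5.75/15 = 16.1000° = 0.280998 rad
cos θ = 0.960779, sin θ = 0.277315 (intermediates below are computed at full precision and shown rounded to 5 d.p.)
v1: (-3,0) → rotate → (-2.88234,-0.83194) → ×s → (-4.09772,-1.18275) → (-4.10,-1.18)
v2: (1.5,-4) → rotate → (2.55043,-3.42714) → ×s → (3.62586,-4.87226) → (3.63,-4.87)
v3: (2,0.5) → rotate → (1.78290,1.03502) → ×s → (2.53469,1.47145) → (2.53,1.47)
v4: (-1,3.5) → rotate → (-1.93138,3.08541) → ×s → (-2.74578,4.38643) → (-2.75,4.39)

Cross-section at z=5.75: (-4.10,-1.18) (3.63,-4.87) (2.53,1.47) (-2.75,4.39)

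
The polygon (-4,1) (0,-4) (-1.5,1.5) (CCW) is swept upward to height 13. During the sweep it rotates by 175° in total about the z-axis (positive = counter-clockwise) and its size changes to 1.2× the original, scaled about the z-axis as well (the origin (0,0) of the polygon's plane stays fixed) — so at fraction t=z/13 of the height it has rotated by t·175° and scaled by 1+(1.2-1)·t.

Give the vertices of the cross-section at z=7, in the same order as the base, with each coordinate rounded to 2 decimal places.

t = z/height = 7/13 = 0.538462
s = 1 + (scale-1)·z/height = 1 + (1.2-1)·7/13 = 1.107692
θ = twist·z/height = 175°·7/13 = 94.2308° = 1.644637 rad
cos θ = -0.073774, sin θ = 0.997275 (intermediates below are computed at full precision and shown rounded to 5 d.p.)
v1: (-4,1) → rotate → (-0.70218,-4.06287) → ×s → (-0.77780,-4.50041) → (-0.78,-4.50)
v2: (0,-4) → rotate → (3.98910,0.29510) → ×s → (4.41870,0.32687) → (4.42,0.33)
v3: (-1.5,1.5) → rotate → (-1.38525,-1.60657) → ×s → (-1.53443,-1.77959) → (-1.53,-1.78)

Cross-section at z=7: (-0.78,-4.50) (4.42,0.33) (-1.53,-1.78)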